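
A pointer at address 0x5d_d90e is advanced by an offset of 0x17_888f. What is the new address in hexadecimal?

Add column by column in base 16, right to left:
  e+f = d carry 1
  0+8+1 = 9
  9+8 = 1 carry 1
  d+8+1 = 6 carry 1
  d+7+1 = 5 carry 1
  5+1+1 = 7

0x75619d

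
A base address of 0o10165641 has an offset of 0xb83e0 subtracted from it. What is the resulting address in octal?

0xb83e0 = 0o2701740 in octal.
Subtract column by column in base 8:
  1-0 → 1
  4-4 → 0
  6-7 → 7 (borrow)
  5-1-1 → 3
  6-0 → 6
  1-7 → 2 (borrow)
  0-2-1 → 5 (borrow)
  1-0-1 → 0

0o5263701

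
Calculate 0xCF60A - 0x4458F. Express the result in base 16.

Subtract column by column in base 16:
  A-F → B (borrow)
  0-8-1 → 7 (borrow)
  6-5-1 → 0
  F-4 → B
  C-4 → 8

0x8B07B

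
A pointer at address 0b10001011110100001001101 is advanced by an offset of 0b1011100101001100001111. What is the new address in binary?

Add column by column in base 2, right to left:
  1+1 = 0 carry 1
  0+1+1 = 0 carry 1
  1+1+1 = 1 carry 1
  1+1+1 = 1 carry 1
  0+0+1 = 1
  0+0 = 0
  1+0 = 1
  0+0 = 0
  0+1 = 1
  0+1 = 1
  0+0 = 0
  1+0 = 1
  0+1 = 1
  1+0 = 1
  1+1 = 0 carry 1
  1+0+1 = 0 carry 1
  1+0+1 = 0 carry 1
  0+1+1 = 0 carry 1
  1+1+1 = 1 carry 1
  0+1+1 = 0 carry 1
  0+0+1 = 1
  0+1 = 1
  1+0 = 1

0b11101000011101101011100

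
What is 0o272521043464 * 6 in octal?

Multiply each base-8 digit by 6, carrying:
  4×6 = 24 → write 0 carry 3
  6×6+3 = 39 → write 7 carry 4
  4×6+4 = 28 → write 4 carry 3
  3×6+3 = 21 → write 5 carry 2
  4×6+2 = 26 → write 2 carry 3
  0×6+3 = 3 → write 3
  1×6 = 6 → write 6
  2×6 = 12 → write 4 carry 1
  5×6+1 = 31 → write 7 carry 3
  2×6+3 = 15 → write 7 carry 1
  7×6+1 = 43 → write 3 carry 5
  2×6+5 = 17 → write 1 carry 2
  remaining carry: 2

0o2137746325470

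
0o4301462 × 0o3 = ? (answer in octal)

0o15104626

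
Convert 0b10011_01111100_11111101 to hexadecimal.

Group the bits into nibbles: 0001 0011 0111 1100 1111 1101 → 137CFD.

0x137CFD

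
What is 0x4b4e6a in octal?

0o22647152

Expand each hex digit to 4 bits: 4=0100 b=1011 4=0100 e=1110 6=0110 a=1010.
Group the bits in threes: 010 010 110 100 111 001 101 010 → 22647152.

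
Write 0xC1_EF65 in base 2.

0b110000011110111101100101

Expand each hex digit to 4 bits: C=1100 1=0001 E=1110 F=1111 6=0110 5=0101.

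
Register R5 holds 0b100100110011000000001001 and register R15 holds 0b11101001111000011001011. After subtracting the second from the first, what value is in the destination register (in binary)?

0b111100011111100111110

Subtract column by column in base 2:
  1-1 → 0
  0-1 → 1 (borrow)
  0-0-1 → 1 (borrow)
  1-1-1 → 1 (borrow)
  0-0-1 → 1 (borrow)
  0-0-1 → 1 (borrow)
  0-1-1 → 0 (borrow)
  0-1-1 → 0 (borrow)
  0-0-1 → 1 (borrow)
  0-0-1 → 1 (borrow)
  0-0-1 → 1 (borrow)
  0-0-1 → 1 (borrow)
  1-1-1 → 1 (borrow)
  1-1-1 → 1 (borrow)
  0-1-1 → 0 (borrow)
  0-1-1 → 0 (borrow)
  1-0-1 → 0
  1-0 → 1
  0-1 → 1 (borrow)
  0-0-1 → 1 (borrow)
  1-1-1 → 1 (borrow)
  0-1-1 → 0 (borrow)
  0-1-1 → 0 (borrow)
  1-0-1 → 0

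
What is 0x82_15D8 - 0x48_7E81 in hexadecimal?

0x399757

Subtract column by column in base 16:
  8-1 → 7
  D-8 → 5
  5-E → 7 (borrow)
  1-7-1 → 9 (borrow)
  2-8-1 → 9 (borrow)
  8-4-1 → 3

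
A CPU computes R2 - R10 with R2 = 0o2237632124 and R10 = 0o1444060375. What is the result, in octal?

Subtract column by column in base 8:
  4-5 → 7 (borrow)
  2-7-1 → 2 (borrow)
  1-3-1 → 5 (borrow)
  2-0-1 → 1
  3-6 → 5 (borrow)
  6-0-1 → 5
  7-4 → 3
  3-4 → 7 (borrow)
  2-4-1 → 5 (borrow)
  2-1-1 → 0

0o573551527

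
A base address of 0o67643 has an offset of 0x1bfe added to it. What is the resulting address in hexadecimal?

0o67643 = 0x6fa3 in hexadecimal.
Add column by column in base 16, right to left:
  3+e = 1 carry 1
  a+f+1 = a carry 1
  f+b+1 = b carry 1
  6+1+1 = 8

0x8ba1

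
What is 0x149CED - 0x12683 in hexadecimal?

Subtract column by column in base 16:
  D-3 → A
  E-8 → 6
  C-6 → 6
  9-2 → 7
  4-1 → 3
  1-0 → 1

0x13766A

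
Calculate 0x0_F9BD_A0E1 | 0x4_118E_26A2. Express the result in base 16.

0x4F9BFA6E3

OR each hex digit independently (no carries):
  0|4=4, F|1=F, 9|1=9, B|8=B, D|E=F, A|2=A, 0|6=6, E|A=E, 1|2=3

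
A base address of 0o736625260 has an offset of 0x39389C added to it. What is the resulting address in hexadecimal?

0x7B4634C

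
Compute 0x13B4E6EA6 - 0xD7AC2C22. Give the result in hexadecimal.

0x63A24284

Subtract column by column in base 16:
  6-2 → 4
  A-2 → 8
  E-C → 2
  6-2 → 4
  E-C → 2
  4-A → A (borrow)
  B-7-1 → 3
  3-D → 6 (borrow)
  1-0-1 → 0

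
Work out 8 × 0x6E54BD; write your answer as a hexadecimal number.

Multiply each base-16 digit by 8, carrying:
  D×8 = 104 → write 8 carry 6
  B×8+6 = 94 → write E carry 5
  4×8+5 = 37 → write 5 carry 2
  5×8+2 = 42 → write A carry 2
  E×8+2 = 114 → write 2 carry 7
  6×8+7 = 55 → write 7 carry 3
  remaining carry: 3

0x372A5E8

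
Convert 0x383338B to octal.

0o340631613

Expand each hex digit to 4 bits: 3=0011 8=1000 3=0011 3=0011 3=0011 8=1000 B=1011.
Group the bits in threes: 011 100 000 110 011 001 110 001 011 → 340631613.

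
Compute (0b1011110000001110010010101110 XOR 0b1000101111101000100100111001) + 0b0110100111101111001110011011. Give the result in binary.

First 0b1011110000001110010010101110 XOR 0b1000101111101000100100111001 = 0b0011011111100110110110010111.
Add column by column in base 2, right to left:
  1+1 = 0 carry 1
  1+1+1 = 1 carry 1
  1+0+1 = 0 carry 1
  0+1+1 = 0 carry 1
  1+1+1 = 1 carry 1
  0+0+1 = 1
  0+0 = 0
  1+1 = 0 carry 1
  1+1+1 = 1 carry 1
  0+1+1 = 0 carry 1
  1+0+1 = 0 carry 1
  1+0+1 = 0 carry 1
  0+1+1 = 0 carry 1
  1+1+1 = 1 carry 1
  1+1+1 = 1 carry 1
  0+1+1 = 0 carry 1
  0+0+1 = 1
  1+1 = 0 carry 1
  1+1+1 = 1 carry 1
  1+1+1 = 1 carry 1
  1+1+1 = 1 carry 1
  1+0+1 = 0 carry 1
  1+0+1 = 0 carry 1
  0+1+1 = 0 carry 1
  1+0+1 = 0 carry 1
  1+1+1 = 1 carry 1
  0+1+1 = 0 carry 1
  final carry 1

0b1010000111010110000100110010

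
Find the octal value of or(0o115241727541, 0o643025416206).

0o757265737747

OR each oct digit independently (no carries):
  1|6=7, 1|4=5, 5|3=7, 2|0=2, 4|2=6, 1|5=5, 7|4=7, 2|1=3, 7|6=7, 5|2=7, 4|0=4, 1|6=7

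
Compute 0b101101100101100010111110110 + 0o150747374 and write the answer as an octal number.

0o725512362

0b101101100101100010111110110 = 0o554542766 in octal.
Add column by column in base 8, right to left:
  6+4 = 2 carry 1
  6+7+1 = 6 carry 1
  7+3+1 = 3 carry 1
  2+7+1 = 2 carry 1
  4+4+1 = 1 carry 1
  5+7+1 = 5 carry 1
  4+0+1 = 5
  5+5 = 2 carry 1
  5+1+1 = 7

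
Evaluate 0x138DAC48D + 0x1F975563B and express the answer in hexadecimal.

Add column by column in base 16, right to left:
  D+B = 8 carry 1
  8+3+1 = C
  4+6 = A
  C+5 = 1 carry 1
  A+5+1 = 0 carry 1
  D+7+1 = 5 carry 1
  8+9+1 = 2 carry 1
  3+F+1 = 3 carry 1
  1+1+1 = 3

0x332501AC8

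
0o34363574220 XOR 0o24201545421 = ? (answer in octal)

XOR each oct digit independently (no carries):
  3^2=1, 4^4=0, 3^2=1, 6^0=6, 3^1=2, 5^5=0, 7^4=3, 4^5=1, 2^4=6, 2^2=0, 0^1=1

0o10162031601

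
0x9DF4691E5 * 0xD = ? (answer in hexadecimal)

0x80569568A1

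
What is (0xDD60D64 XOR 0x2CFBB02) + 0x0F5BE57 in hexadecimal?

First 0xDD60D64 XOR 0x2CFBB02 = 0xF19B666.
Add column by column in base 16, right to left:
  6+7 = D
  6+5 = B
  6+E = 4 carry 1
  B+B+1 = 7 carry 1
  9+5+1 = F
  1+F = 0 carry 1
  F+0+1 = 0 carry 1
  final carry 1

0x100F74BD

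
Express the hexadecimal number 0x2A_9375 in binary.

0b1010101001001101110101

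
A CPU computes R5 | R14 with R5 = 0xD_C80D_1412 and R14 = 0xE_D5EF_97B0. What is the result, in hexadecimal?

OR each hex digit independently (no carries):
  D|E=F, C|D=D, 8|5=D, 0|E=E, D|F=F, 1|9=9, 4|7=7, 1|B=B, 2|0=2

0xFDDEF97B2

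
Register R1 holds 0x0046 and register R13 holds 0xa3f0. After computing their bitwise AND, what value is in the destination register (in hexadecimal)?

0x0040

AND each hex digit independently (no carries):
  0&a=0, 0&3=0, 4&f=4, 6&0=0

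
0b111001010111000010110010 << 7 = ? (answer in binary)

0b1110010101110000101100100000000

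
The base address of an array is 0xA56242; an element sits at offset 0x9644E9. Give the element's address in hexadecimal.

0x13BA72B

Add column by column in base 16, right to left:
  2+9 = B
  4+E = 2 carry 1
  2+4+1 = 7
  6+4 = A
  5+6 = B
  A+9 = 3 carry 1
  final carry 1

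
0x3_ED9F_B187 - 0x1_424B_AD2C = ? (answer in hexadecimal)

Subtract column by column in base 16:
  7-C → B (borrow)
  8-2-1 → 5
  1-D → 4 (borrow)
  B-A-1 → 0
  F-B → 4
  9-4 → 5
  D-2 → B
  E-4 → A
  3-1 → 2

0x2AB54045B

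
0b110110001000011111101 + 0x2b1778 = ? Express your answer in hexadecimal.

0b110110001000011111101 = 0x1b10fd in hexadecimal.
Add column by column in base 16, right to left:
  d+8 = 5 carry 1
  f+7+1 = 7 carry 1
  0+7+1 = 8
  1+1 = 2
  b+b = 6 carry 1
  1+2+1 = 4

0x462875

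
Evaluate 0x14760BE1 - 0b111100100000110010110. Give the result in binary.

0x14760BE1 = 0b10100011101100000101111100001 in binary.
Subtract column by column in base 2:
  1-0 → 1
  0-1 → 1 (borrow)
  0-1-1 → 0 (borrow)
  0-0-1 → 1 (borrow)
  0-1-1 → 0 (borrow)
  1-0-1 → 0
  1-0 → 1
  1-1 → 0
  1-1 → 0
  1-0 → 1
  0-0 → 0
  1-0 → 1
  0-0 → 0
  0-0 → 0
  0-1 → 1 (borrow)
  0-0-1 → 1 (borrow)
  0-0-1 → 1 (borrow)
  1-1-1 → 1 (borrow)
  1-1-1 → 1 (borrow)
  0-1-1 → 0 (borrow)
  1-1-1 → 1 (borrow)
  1-0-1 → 0
  1-0 → 1
  0-0 → 0
  0-0 → 0
  0-0 → 0
  1-0 → 1
  0-0 → 0
  1-0 → 1

0b10100010101111100101001001011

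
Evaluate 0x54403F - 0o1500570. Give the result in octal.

0x54403F = 0o25040077 in octal.
Subtract column by column in base 8:
  7-0 → 7
  7-7 → 0
  0-5 → 3 (borrow)
  0-0-1 → 7 (borrow)
  4-0-1 → 3
  0-5 → 3 (borrow)
  5-1-1 → 3
  2-0 → 2

0o23337307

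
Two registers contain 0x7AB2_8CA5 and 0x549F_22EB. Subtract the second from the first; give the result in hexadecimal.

0x261369BA

Subtract column by column in base 16:
  5-B → A (borrow)
  A-E-1 → B (borrow)
  C-2-1 → 9
  8-2 → 6
  2-F → 3 (borrow)
  B-9-1 → 1
  A-4 → 6
  7-5 → 2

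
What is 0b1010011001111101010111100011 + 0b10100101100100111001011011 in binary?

0b1100111111100010010000111110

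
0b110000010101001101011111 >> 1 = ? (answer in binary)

0b11000001010100110101111

Right shift by 1: drop the 1 least-significant bit.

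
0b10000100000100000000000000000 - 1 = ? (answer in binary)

0b10000100000011111111111111111

The trailing 17 digits are 0, so subtracting 1 borrows through: they become 1 and the next digit up decrements.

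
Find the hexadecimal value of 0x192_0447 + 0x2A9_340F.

Add column by column in base 16, right to left:
  7+F = 6 carry 1
  4+0+1 = 5
  4+4 = 8
  0+3 = 3
  2+9 = B
  9+A = 3 carry 1
  1+2+1 = 4

0x43B3856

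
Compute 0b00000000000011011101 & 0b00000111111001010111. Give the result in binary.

0b00000000000001010101

AND bit by bit (1 only where both bits are 1):
  00000000000011011101
& 00000111111001010111
= 00000000000001010101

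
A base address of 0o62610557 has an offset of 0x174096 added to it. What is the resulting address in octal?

0o70451005

0x174096 = 0o5640226 in octal.
Add column by column in base 8, right to left:
  7+6 = 5 carry 1
  5+2+1 = 0 carry 1
  5+2+1 = 0 carry 1
  0+0+1 = 1
  1+4 = 5
  6+6 = 4 carry 1
  2+5+1 = 0 carry 1
  6+0+1 = 7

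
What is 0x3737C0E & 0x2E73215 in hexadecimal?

0x2633004

AND each hex digit independently (no carries):
  3&2=2, 7&E=6, 3&7=3, 7&3=3, C&2=0, 0&1=0, E&5=4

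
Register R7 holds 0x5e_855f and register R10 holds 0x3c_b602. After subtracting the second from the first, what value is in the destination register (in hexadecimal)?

0x21cf5d

Subtract column by column in base 16:
  f-2 → d
  5-0 → 5
  5-6 → f (borrow)
  8-b-1 → c (borrow)
  e-c-1 → 1
  5-3 → 2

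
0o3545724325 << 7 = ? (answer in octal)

0o731365065200

7 bits is not a whole number of base-8 digits; in binary: 11101100101111010100011010101 << 7 = 111011001011110101000110101010000000.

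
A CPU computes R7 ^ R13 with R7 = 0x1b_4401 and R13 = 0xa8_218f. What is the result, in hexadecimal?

0xb3658e

XOR each hex digit independently (no carries):
  1^a=b, b^8=3, 4^2=6, 4^1=5, 0^8=8, 1^f=e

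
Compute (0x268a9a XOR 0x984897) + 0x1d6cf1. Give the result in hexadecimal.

0xdc2efe

First 0x268a9a XOR 0x984897 = 0xbec20d.
Add column by column in base 16, right to left:
  d+1 = e
  0+f = f
  2+c = e
  c+6 = 2 carry 1
  e+d+1 = c carry 1
  b+1+1 = d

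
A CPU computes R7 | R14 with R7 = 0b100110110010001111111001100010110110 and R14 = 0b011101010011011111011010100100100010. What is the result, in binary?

OR bit by bit (1 where either bit is 1):
  100110110010001111111001100010110110
| 011101010011011111011010100100100010
= 111111110011011111111011100110110110

0b111111110011011111111011100110110110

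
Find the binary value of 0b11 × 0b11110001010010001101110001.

Multiply each base-2 digit by 3, carrying:
  1×3 = 3 → write 1 carry 1
  0×3+1 = 1 → write 1
  0×3 = 0 → write 0
  0×3 = 0 → write 0
  1×3 = 3 → write 1 carry 1
  1×3+1 = 4 → write 0 carry 2
  1×3+2 = 5 → write 1 carry 2
  0×3+2 = 2 → write 0 carry 1
  1×3+1 = 4 → write 0 carry 2
  1×3+2 = 5 → write 1 carry 2
  0×3+2 = 2 → write 0 carry 1
  0×3+1 = 1 → write 1
  0×3 = 0 → write 0
  1×3 = 3 → write 1 carry 1
  0×3+1 = 1 → write 1
  0×3 = 0 → write 0
  1×3 = 3 → write 1 carry 1
  0×3+1 = 1 → write 1
  1×3 = 3 → write 1 carry 1
  0×3+1 = 1 → write 1
  0×3 = 0 → write 0
  0×3 = 0 → write 0
  1×3 = 3 → write 1 carry 1
  1×3+1 = 4 → write 0 carry 2
  1×3+2 = 5 → write 1 carry 2
  1×3+2 = 5 → write 1 carry 2
  remaining carry: 10

0b1011010011110110101001010011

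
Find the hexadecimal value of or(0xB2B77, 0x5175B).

OR each hex digit independently (no carries):
  B|5=F, 2|1=3, B|7=F, 7|5=7, 7|B=F

0xF3F7F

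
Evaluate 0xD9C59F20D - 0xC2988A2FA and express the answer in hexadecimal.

0x172D14F13

Subtract column by column in base 16:
  D-A → 3
  0-F → 1 (borrow)
  2-2-1 → F (borrow)
  F-A-1 → 4
  9-8 → 1
  5-8 → D (borrow)
  C-9-1 → 2
  9-2 → 7
  D-C → 1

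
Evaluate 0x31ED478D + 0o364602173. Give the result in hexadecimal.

0o364602173 = 0x3D3047B in hexadecimal.
Add column by column in base 16, right to left:
  D+B = 8 carry 1
  8+7+1 = 0 carry 1
  7+4+1 = C
  4+0 = 4
  D+3 = 0 carry 1
  E+D+1 = C carry 1
  1+3+1 = 5
  3+0 = 3

0x35C04C08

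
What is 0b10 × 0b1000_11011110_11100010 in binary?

0b100011011110111000100

Multiply each base-2 digit by 2, carrying:
  0×2 = 0 → write 0
  1×2 = 2 → write 0 carry 1
  0×2+1 = 1 → write 1
  0×2 = 0 → write 0
  0×2 = 0 → write 0
  1×2 = 2 → write 0 carry 1
  1×2+1 = 3 → write 1 carry 1
  1×2+1 = 3 → write 1 carry 1
  0×2+1 = 1 → write 1
  1×2 = 2 → write 0 carry 1
  1×2+1 = 3 → write 1 carry 1
  1×2+1 = 3 → write 1 carry 1
  1×2+1 = 3 → write 1 carry 1
  0×2+1 = 1 → write 1
  1×2 = 2 → write 0 carry 1
  1×2+1 = 3 → write 1 carry 1
  0×2+1 = 1 → write 1
  0×2 = 0 → write 0
  0×2 = 0 → write 0
  1×2 = 2 → write 0 carry 1
  remaining carry: 1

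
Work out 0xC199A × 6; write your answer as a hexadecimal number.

0x48999C

Multiply each base-16 digit by 6, carrying:
  A×6 = 60 → write C carry 3
  9×6+3 = 57 → write 9 carry 3
  9×6+3 = 57 → write 9 carry 3
  1×6+3 = 9 → write 9
  C×6 = 72 → write 8 carry 4
  remaining carry: 4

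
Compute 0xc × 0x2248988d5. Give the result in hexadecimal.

0x19b67269fc

Multiply each base-16 digit by 12, carrying:
  5×12 = 60 → write c carry 3
  d×12+3 = 159 → write f carry 9
  8×12+9 = 105 → write 9 carry 6
  8×12+6 = 102 → write 6 carry 6
  9×12+6 = 114 → write 2 carry 7
  8×12+7 = 103 → write 7 carry 6
  4×12+6 = 54 → write 6 carry 3
  2×12+3 = 27 → write b carry 1
  2×12+1 = 25 → write 9 carry 1
  remaining carry: 1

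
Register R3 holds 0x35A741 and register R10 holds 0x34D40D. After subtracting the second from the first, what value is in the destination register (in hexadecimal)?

Subtract column by column in base 16:
  1-D → 4 (borrow)
  4-0-1 → 3
  7-4 → 3
  A-D → D (borrow)
  5-4-1 → 0
  3-3 → 0

0xD334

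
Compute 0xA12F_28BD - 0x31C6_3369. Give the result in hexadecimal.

Subtract column by column in base 16:
  D-9 → 4
  B-6 → 5
  8-3 → 5
  2-3 → F (borrow)
  F-6-1 → 8
  2-C → 6 (borrow)
  1-1-1 → F (borrow)
  A-3-1 → 6

0x6F68F554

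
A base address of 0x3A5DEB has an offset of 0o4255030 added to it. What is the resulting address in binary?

0x3A5DEB = 0b1110100101110111101011 in binary.
0o4255030 = 0b100010101101000011000 in binary.
Add column by column in base 2, right to left:
  1+0 = 1
  1+0 = 1
  0+0 = 0
  1+1 = 0 carry 1
  0+1+1 = 0 carry 1
  1+0+1 = 0 carry 1
  1+0+1 = 0 carry 1
  1+0+1 = 0 carry 1
  1+0+1 = 0 carry 1
  0+1+1 = 0 carry 1
  1+0+1 = 0 carry 1
  1+1+1 = 1 carry 1
  1+1+1 = 1 carry 1
  0+0+1 = 1
  1+1 = 0 carry 1
  0+0+1 = 1
  0+1 = 1
  1+0 = 1
  0+0 = 0
  1+0 = 1
  1+1 = 0 carry 1
  1+0+1 = 0 carry 1
  final carry 1

0b10010111011100000000011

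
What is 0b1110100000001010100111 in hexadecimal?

0x3A02A7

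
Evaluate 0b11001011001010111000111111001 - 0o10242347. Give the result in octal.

0o3121026422

0b11001011001010111000111111001 = 0o3131270771 in octal.
Subtract column by column in base 8:
  1-7 → 2 (borrow)
  7-4-1 → 2
  7-3 → 4
  0-2 → 6 (borrow)
  7-4-1 → 2
  2-2 → 0
  1-0 → 1
  3-1 → 2
  1-0 → 1
  3-0 → 3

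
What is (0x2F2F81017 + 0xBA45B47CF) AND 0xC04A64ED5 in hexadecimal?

0xC040246C4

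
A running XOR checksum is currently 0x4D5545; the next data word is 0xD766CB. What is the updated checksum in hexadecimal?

0x9A338E

XOR each hex digit independently (no carries):
  4^D=9, D^7=A, 5^6=3, 5^6=3, 4^C=8, 5^B=E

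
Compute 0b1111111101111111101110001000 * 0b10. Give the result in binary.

0b11111111011111111011100010000

Multiply each base-2 digit by 2, carrying:
  0×2 = 0 → write 0
  0×2 = 0 → write 0
  0×2 = 0 → write 0
  1×2 = 2 → write 0 carry 1
  0×2+1 = 1 → write 1
  0×2 = 0 → write 0
  0×2 = 0 → write 0
  1×2 = 2 → write 0 carry 1
  1×2+1 = 3 → write 1 carry 1
  1×2+1 = 3 → write 1 carry 1
  0×2+1 = 1 → write 1
  1×2 = 2 → write 0 carry 1
  1×2+1 = 3 → write 1 carry 1
  1×2+1 = 3 → write 1 carry 1
  1×2+1 = 3 → write 1 carry 1
  1×2+1 = 3 → write 1 carry 1
  1×2+1 = 3 → write 1 carry 1
  1×2+1 = 3 → write 1 carry 1
  1×2+1 = 3 → write 1 carry 1
  0×2+1 = 1 → write 1
  1×2 = 2 → write 0 carry 1
  1×2+1 = 3 → write 1 carry 1
  1×2+1 = 3 → write 1 carry 1
  1×2+1 = 3 → write 1 carry 1
  1×2+1 = 3 → write 1 carry 1
  1×2+1 = 3 → write 1 carry 1
  1×2+1 = 3 → write 1 carry 1
  1×2+1 = 3 → write 1 carry 1
  remaining carry: 1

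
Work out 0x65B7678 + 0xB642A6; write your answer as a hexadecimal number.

Add column by column in base 16, right to left:
  8+6 = E
  7+A = 1 carry 1
  6+2+1 = 9
  7+4 = B
  B+6 = 1 carry 1
  5+B+1 = 1 carry 1
  6+0+1 = 7

0x711B91E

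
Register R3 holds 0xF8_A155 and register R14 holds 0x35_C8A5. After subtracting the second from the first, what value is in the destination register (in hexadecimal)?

Subtract column by column in base 16:
  5-5 → 0
  5-A → B (borrow)
  1-8-1 → 8 (borrow)
  A-C-1 → D (borrow)
  8-5-1 → 2
  F-3 → C

0xC2D8B0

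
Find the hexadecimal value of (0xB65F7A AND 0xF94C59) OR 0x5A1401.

0xFA5C59

0xB65F7A AND 0xF94C59 = 0xB04C58.
Then OR with 0x5A1401.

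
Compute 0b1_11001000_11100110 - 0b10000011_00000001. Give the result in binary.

Subtract column by column in base 2:
  0-1 → 1 (borrow)
  1-0-1 → 0
  1-0 → 1
  0-0 → 0
  0-0 → 0
  1-0 → 1
  1-0 → 1
  1-0 → 1
  0-1 → 1 (borrow)
  0-1-1 → 0 (borrow)
  0-0-1 → 1 (borrow)
  1-0-1 → 0
  0-0 → 0
  0-0 → 0
  1-0 → 1
  1-1 → 0
  1-0 → 1

0b10100010111100101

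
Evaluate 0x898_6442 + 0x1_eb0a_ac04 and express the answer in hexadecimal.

0x1f3a31046

Add column by column in base 16, right to left:
  2+4 = 6
  4+0 = 4
  4+c = 0 carry 1
  6+a+1 = 1 carry 1
  8+a+1 = 3 carry 1
  9+0+1 = a
  8+b = 3 carry 1
  0+e+1 = f
  0+1 = 1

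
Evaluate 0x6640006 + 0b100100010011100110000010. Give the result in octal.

0x6640006 = 0o631000006 in octal.
0b100100010011100110000010 = 0o44234602 in octal.
Add column by column in base 8, right to left:
  6+2 = 0 carry 1
  0+0+1 = 1
  0+6 = 6
  0+4 = 4
  0+3 = 3
  0+2 = 2
  1+4 = 5
  3+4 = 7
  6+0 = 6

0o675234610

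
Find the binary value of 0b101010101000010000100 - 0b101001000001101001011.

Subtract column by column in base 2:
  0-1 → 1 (borrow)
  0-1-1 → 0 (borrow)
  1-0-1 → 0
  0-1 → 1 (borrow)
  0-0-1 → 1 (borrow)
  0-0-1 → 1 (borrow)
  0-1-1 → 0 (borrow)
  1-0-1 → 0
  0-1 → 1 (borrow)
  0-1-1 → 0 (borrow)
  0-0-1 → 1 (borrow)
  0-0-1 → 1 (borrow)
  1-0-1 → 0
  0-0 → 0
  1-0 → 1
  0-1 → 1 (borrow)
  1-0-1 → 0
  0-0 → 0
  1-1 → 0
  0-0 → 0
  1-1 → 0

0b1100110100111001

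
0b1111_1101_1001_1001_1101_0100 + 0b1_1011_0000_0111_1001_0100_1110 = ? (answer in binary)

Add column by column in base 2, right to left:
  0+0 = 0
  0+1 = 1
  1+1 = 0 carry 1
  0+1+1 = 0 carry 1
  1+0+1 = 0 carry 1
  0+0+1 = 1
  1+1 = 0 carry 1
  1+0+1 = 0 carry 1
  1+1+1 = 1 carry 1
  0+0+1 = 1
  0+0 = 0
  1+1 = 0 carry 1
  1+1+1 = 1 carry 1
  0+1+1 = 0 carry 1
  0+1+1 = 0 carry 1
  1+0+1 = 0 carry 1
  1+0+1 = 0 carry 1
  0+0+1 = 1
  1+0 = 1
  1+0 = 1
  1+1 = 0 carry 1
  1+1+1 = 1 carry 1
  1+0+1 = 0 carry 1
  1+1+1 = 1 carry 1
  0+1+1 = 0 carry 1
  final carry 1

0b10101011100001001100100010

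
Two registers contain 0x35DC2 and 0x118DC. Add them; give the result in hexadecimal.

Add column by column in base 16, right to left:
  2+C = E
  C+D = 9 carry 1
  D+8+1 = 6 carry 1
  5+1+1 = 7
  3+1 = 4

0x4769E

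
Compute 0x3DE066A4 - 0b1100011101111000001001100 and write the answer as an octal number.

0o7424273130

0x3DE066A4 = 0o7570063244 in octal.
0b1100011101111000001001100 = 0o143570114 in octal.
Subtract column by column in base 8:
  4-4 → 0
  4-1 → 3
  2-1 → 1
  3-0 → 3
  6-7 → 7 (borrow)
  0-5-1 → 2 (borrow)
  0-3-1 → 4 (borrow)
  7-4-1 → 2
  5-1 → 4
  7-0 → 7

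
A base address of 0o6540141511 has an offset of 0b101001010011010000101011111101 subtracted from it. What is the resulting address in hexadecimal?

0o6540141511 = 0x3580c349 in hexadecimal.
0b101001010011010000101011111101 = 0x294d0afd in hexadecimal.
Subtract column by column in base 16:
  9-d → c (borrow)
  4-f-1 → 4 (borrow)
  3-a-1 → 8 (borrow)
  c-0-1 → b
  0-d → 3 (borrow)
  8-4-1 → 3
  5-9 → c (borrow)
  3-2-1 → 0

0xc33b84c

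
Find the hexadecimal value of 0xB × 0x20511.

0x1637BB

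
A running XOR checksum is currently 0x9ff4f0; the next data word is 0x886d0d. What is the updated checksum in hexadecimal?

0x1799fd

XOR each hex digit independently (no carries):
  9^8=1, f^8=7, f^6=9, 4^d=9, f^0=f, 0^d=d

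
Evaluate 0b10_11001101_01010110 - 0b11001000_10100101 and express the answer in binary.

0b100000010010110001

Subtract column by column in base 2:
  0-1 → 1 (borrow)
  1-0-1 → 0
  1-1 → 0
  0-0 → 0
  1-0 → 1
  0-1 → 1 (borrow)
  1-0-1 → 0
  0-1 → 1 (borrow)
  1-0-1 → 0
  0-0 → 0
  1-0 → 1
  1-1 → 0
  0-0 → 0
  0-0 → 0
  1-1 → 0
  1-1 → 0
  0-0 → 0
  1-0 → 1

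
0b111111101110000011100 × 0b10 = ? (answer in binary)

Multiply each base-2 digit by 2, carrying:
  0×2 = 0 → write 0
  0×2 = 0 → write 0
  1×2 = 2 → write 0 carry 1
  1×2+1 = 3 → write 1 carry 1
  1×2+1 = 3 → write 1 carry 1
  0×2+1 = 1 → write 1
  0×2 = 0 → write 0
  0×2 = 0 → write 0
  0×2 = 0 → write 0
  0×2 = 0 → write 0
  1×2 = 2 → write 0 carry 1
  1×2+1 = 3 → write 1 carry 1
  1×2+1 = 3 → write 1 carry 1
  0×2+1 = 1 → write 1
  1×2 = 2 → write 0 carry 1
  1×2+1 = 3 → write 1 carry 1
  1×2+1 = 3 → write 1 carry 1
  1×2+1 = 3 → write 1 carry 1
  1×2+1 = 3 → write 1 carry 1
  1×2+1 = 3 → write 1 carry 1
  1×2+1 = 3 → write 1 carry 1
  remaining carry: 1

0b1111111011100000111000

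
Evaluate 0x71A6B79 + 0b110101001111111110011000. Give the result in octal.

0x71A6B79 = 0o706465571 in octal.
0b110101001111111110011000 = 0o65177630 in octal.
Add column by column in base 8, right to left:
  1+0 = 1
  7+3 = 2 carry 1
  5+6+1 = 4 carry 1
  5+7+1 = 5 carry 1
  6+7+1 = 6 carry 1
  4+1+1 = 6
  6+5 = 3 carry 1
  0+6+1 = 7
  7+0 = 7

0o773665421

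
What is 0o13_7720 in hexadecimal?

Each octal digit is 3 bits: 1=001 3=011 7=111 7=111 2=010 0=000.
Group the bits into nibbles: 1011 1111 1101 0000 → BFD0.

0xBFD0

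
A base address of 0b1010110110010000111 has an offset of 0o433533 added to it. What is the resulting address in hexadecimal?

0x7A3E2

0b1010110110010000111 = 0x56C87 in hexadecimal.
0o433533 = 0x2375B in hexadecimal.
Add column by column in base 16, right to left:
  7+B = 2 carry 1
  8+5+1 = E
  C+7 = 3 carry 1
  6+3+1 = A
  5+2 = 7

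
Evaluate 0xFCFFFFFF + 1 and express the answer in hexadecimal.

0xFD000000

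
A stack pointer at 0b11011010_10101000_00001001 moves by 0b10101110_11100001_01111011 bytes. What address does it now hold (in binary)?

0b1100010011000100110000100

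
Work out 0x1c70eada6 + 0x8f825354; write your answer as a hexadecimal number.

0x2569100fa

Add column by column in base 16, right to left:
  6+4 = a
  a+5 = f
  d+3 = 0 carry 1
  a+5+1 = 0 carry 1
  e+2+1 = 1 carry 1
  0+8+1 = 9
  7+f = 6 carry 1
  c+8+1 = 5 carry 1
  1+0+1 = 2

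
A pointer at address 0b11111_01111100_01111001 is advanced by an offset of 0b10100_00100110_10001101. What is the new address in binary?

0b1100111010001100000110

Add column by column in base 2, right to left:
  1+1 = 0 carry 1
  0+0+1 = 1
  0+1 = 1
  1+1 = 0 carry 1
  1+0+1 = 0 carry 1
  1+0+1 = 0 carry 1
  1+0+1 = 0 carry 1
  0+1+1 = 0 carry 1
  0+0+1 = 1
  0+1 = 1
  1+1 = 0 carry 1
  1+0+1 = 0 carry 1
  1+0+1 = 0 carry 1
  1+1+1 = 1 carry 1
  1+0+1 = 0 carry 1
  0+0+1 = 1
  1+0 = 1
  1+0 = 1
  1+1 = 0 carry 1
  1+0+1 = 0 carry 1
  1+1+1 = 1 carry 1
  final carry 1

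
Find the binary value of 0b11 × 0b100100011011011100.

Multiply each base-2 digit by 3, carrying:
  0×3 = 0 → write 0
  0×3 = 0 → write 0
  1×3 = 3 → write 1 carry 1
  1×3+1 = 4 → write 0 carry 2
  1×3+2 = 5 → write 1 carry 2
  0×3+2 = 2 → write 0 carry 1
  1×3+1 = 4 → write 0 carry 2
  1×3+2 = 5 → write 1 carry 2
  0×3+2 = 2 → write 0 carry 1
  1×3+1 = 4 → write 0 carry 2
  1×3+2 = 5 → write 1 carry 2
  0×3+2 = 2 → write 0 carry 1
  0×3+1 = 1 → write 1
  0×3 = 0 → write 0
  1×3 = 3 → write 1 carry 1
  0×3+1 = 1 → write 1
  0×3 = 0 → write 0
  1×3 = 3 → write 1 carry 1
  remaining carry: 1

0b1101101010010010100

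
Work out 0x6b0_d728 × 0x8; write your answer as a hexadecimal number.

0x3586b940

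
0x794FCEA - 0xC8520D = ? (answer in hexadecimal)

0x6CCAADD

Subtract column by column in base 16:
  A-D → D (borrow)
  E-0-1 → D
  C-2 → A
  F-5 → A
  4-8 → C (borrow)
  9-C-1 → C (borrow)
  7-0-1 → 6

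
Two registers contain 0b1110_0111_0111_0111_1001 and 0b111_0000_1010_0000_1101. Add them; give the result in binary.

0b101011000000110000110

Add column by column in base 2, right to left:
  1+1 = 0 carry 1
  0+0+1 = 1
  0+1 = 1
  1+1 = 0 carry 1
  1+0+1 = 0 carry 1
  1+0+1 = 0 carry 1
  1+0+1 = 0 carry 1
  0+0+1 = 1
  1+0 = 1
  1+1 = 0 carry 1
  1+0+1 = 0 carry 1
  0+1+1 = 0 carry 1
  1+0+1 = 0 carry 1
  1+0+1 = 0 carry 1
  1+0+1 = 0 carry 1
  0+0+1 = 1
  0+1 = 1
  1+1 = 0 carry 1
  1+1+1 = 1 carry 1
  1+0+1 = 0 carry 1
  final carry 1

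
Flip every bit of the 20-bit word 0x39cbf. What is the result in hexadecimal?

Each hex digit d becomes f−d:
  3→c, 9→6, c→3, b→4, f→0

0xc6340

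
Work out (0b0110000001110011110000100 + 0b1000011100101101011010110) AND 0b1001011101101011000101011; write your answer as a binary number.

Add column by column in base 2, right to left:
  0+0 = 0
  0+1 = 1
  1+1 = 0 carry 1
  0+0+1 = 1
  0+1 = 1
  0+0 = 0
  0+1 = 1
  1+1 = 0 carry 1
  1+0+1 = 0 carry 1
  1+1+1 = 1 carry 1
  1+0+1 = 0 carry 1
  0+1+1 = 0 carry 1
  0+1+1 = 0 carry 1
  1+0+1 = 0 carry 1
  1+1+1 = 1 carry 1
  1+0+1 = 0 carry 1
  0+0+1 = 1
  0+1 = 1
  0+1 = 1
  0+1 = 1
  0+0 = 0
  0+0 = 0
  1+0 = 1
  1+0 = 1
  0+1 = 1
Sum = 0b1110011110100001001011010; now AND with 0b1001011101101011000101011:
  1110011110100001001011010
& 1001011101101011000101011
= 1000011100100001000001010

0b1000011100100001000001010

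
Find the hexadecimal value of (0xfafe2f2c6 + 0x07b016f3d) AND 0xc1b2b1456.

Add column by column in base 16, right to left:
  6+d = 3 carry 1
  c+3+1 = 0 carry 1
  2+f+1 = 2 carry 1
  f+6+1 = 6 carry 1
  2+1+1 = 4
  e+0 = e
  f+b = a carry 1
  a+7+1 = 2 carry 1
  f+0+1 = 0 carry 1
  final carry 1
Sum = 0x102ae46203; now AND with 0xc1b2b1456:
  1&0=0, 0&c=0, 2&1=0, a&b=a, e&2=2, 4&b=0, 6&1=0, 2&4=0, 0&5=0, 3&6=2

0xa200002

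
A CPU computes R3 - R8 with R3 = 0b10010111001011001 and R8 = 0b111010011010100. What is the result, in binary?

Subtract column by column in base 2:
  1-0 → 1
  0-0 → 0
  0-1 → 1 (borrow)
  1-0-1 → 0
  1-1 → 0
  0-0 → 0
  1-1 → 0
  0-1 → 1 (borrow)
  0-0-1 → 1 (borrow)
  1-0-1 → 0
  1-1 → 0
  1-0 → 1
  0-1 → 1 (borrow)
  1-1-1 → 1 (borrow)
  0-1-1 → 0 (borrow)
  0-0-1 → 1 (borrow)
  1-0-1 → 0

0b1011100110000101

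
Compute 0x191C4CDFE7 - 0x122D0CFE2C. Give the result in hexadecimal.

Subtract column by column in base 16:
  7-C → B (borrow)
  E-2-1 → B
  F-E → 1
  D-F → E (borrow)
  C-C-1 → F (borrow)
  4-0-1 → 3
  C-D → F (borrow)
  1-2-1 → E (borrow)
  9-2-1 → 6
  1-1 → 0

0x6EF3FE1BB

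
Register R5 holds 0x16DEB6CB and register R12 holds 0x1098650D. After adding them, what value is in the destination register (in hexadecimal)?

Add column by column in base 16, right to left:
  B+D = 8 carry 1
  C+0+1 = D
  6+5 = B
  B+6 = 1 carry 1
  E+8+1 = 7 carry 1
  D+9+1 = 7 carry 1
  6+0+1 = 7
  1+1 = 2

0x27771BD8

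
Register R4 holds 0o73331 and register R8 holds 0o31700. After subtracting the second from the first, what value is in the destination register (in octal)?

Subtract column by column in base 8:
  1-0 → 1
  3-0 → 3
  3-7 → 4 (borrow)
  3-1-1 → 1
  7-3 → 4

0o41431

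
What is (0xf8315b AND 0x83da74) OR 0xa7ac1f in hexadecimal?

0xf8315b AND 0x83da74 = 0x801050.
Then OR with 0xa7ac1f.

0xa7bc5f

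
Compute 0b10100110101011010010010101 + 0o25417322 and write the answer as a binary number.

0o25417322 = 0b10101100001111011010010 in binary.
Add column by column in base 2, right to left:
  1+0 = 1
  0+1 = 1
  1+0 = 1
  0+0 = 0
  1+1 = 0 carry 1
  0+0+1 = 1
  0+1 = 1
  1+1 = 0 carry 1
  0+0+1 = 1
  0+1 = 1
  1+1 = 0 carry 1
  0+1+1 = 0 carry 1
  1+1+1 = 1 carry 1
  1+0+1 = 0 carry 1
  0+0+1 = 1
  1+0 = 1
  0+0 = 0
  1+1 = 0 carry 1
  0+1+1 = 0 carry 1
  1+0+1 = 0 carry 1
  1+1+1 = 1 carry 1
  0+0+1 = 1
  0+1 = 1
  1+0 = 1
  0+0 = 0
  1+0 = 1

0b10111100001101001101100111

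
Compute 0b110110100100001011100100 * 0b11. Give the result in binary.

0b10100011101100100010101100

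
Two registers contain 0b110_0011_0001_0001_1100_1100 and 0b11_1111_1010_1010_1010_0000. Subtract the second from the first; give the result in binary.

Subtract column by column in base 2:
  0-0 → 0
  0-0 → 0
  1-0 → 1
  1-0 → 1
  0-0 → 0
  0-1 → 1 (borrow)
  1-0-1 → 0
  1-1 → 0
  1-0 → 1
  0-1 → 1 (borrow)
  0-0-1 → 1 (borrow)
  0-1-1 → 0 (borrow)
  1-0-1 → 0
  0-1 → 1 (borrow)
  0-0-1 → 1 (borrow)
  0-1-1 → 0 (borrow)
  1-1-1 → 1 (borrow)
  1-1-1 → 1 (borrow)
  0-1-1 → 0 (borrow)
  0-1-1 → 0 (borrow)
  0-1-1 → 0 (borrow)
  1-1-1 → 1 (borrow)
  1-0-1 → 0

0b1000110110011100101100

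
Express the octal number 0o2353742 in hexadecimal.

0x9D7E2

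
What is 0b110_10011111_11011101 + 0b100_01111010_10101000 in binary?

Add column by column in base 2, right to left:
  1+0 = 1
  0+0 = 0
  1+0 = 1
  1+1 = 0 carry 1
  1+0+1 = 0 carry 1
  0+1+1 = 0 carry 1
  1+0+1 = 0 carry 1
  1+1+1 = 1 carry 1
  1+0+1 = 0 carry 1
  1+1+1 = 1 carry 1
  1+0+1 = 0 carry 1
  1+1+1 = 1 carry 1
  1+1+1 = 1 carry 1
  0+1+1 = 0 carry 1
  0+1+1 = 0 carry 1
  1+0+1 = 0 carry 1
  0+0+1 = 1
  1+0 = 1
  1+1 = 0 carry 1
  final carry 1

0b10110001101010000101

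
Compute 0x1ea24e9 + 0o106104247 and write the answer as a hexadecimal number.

0o106104247 = 0x11888a7 in hexadecimal.
Add column by column in base 16, right to left:
  9+7 = 0 carry 1
  e+a+1 = 9 carry 1
  4+8+1 = d
  2+8 = a
  a+8 = 2 carry 1
  e+1+1 = 0 carry 1
  1+1+1 = 3

0x302ad90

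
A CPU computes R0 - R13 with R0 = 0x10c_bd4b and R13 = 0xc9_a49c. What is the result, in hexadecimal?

Subtract column by column in base 16:
  b-c → f (borrow)
  4-9-1 → a (borrow)
  d-4-1 → 8
  b-a → 1
  c-9 → 3
  0-c → 4 (borrow)
  1-0-1 → 0

0x4318af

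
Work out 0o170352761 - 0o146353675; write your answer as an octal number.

0o21777064

Subtract column by column in base 8:
  1-5 → 4 (borrow)
  6-7-1 → 6 (borrow)
  7-6-1 → 0
  2-3 → 7 (borrow)
  5-5-1 → 7 (borrow)
  3-3-1 → 7 (borrow)
  0-6-1 → 1 (borrow)
  7-4-1 → 2
  1-1 → 0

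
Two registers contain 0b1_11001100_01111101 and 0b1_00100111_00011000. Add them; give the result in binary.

Add column by column in base 2, right to left:
  1+0 = 1
  0+0 = 0
  1+0 = 1
  1+1 = 0 carry 1
  1+1+1 = 1 carry 1
  1+0+1 = 0 carry 1
  1+0+1 = 0 carry 1
  0+0+1 = 1
  0+1 = 1
  0+1 = 1
  1+1 = 0 carry 1
  1+0+1 = 0 carry 1
  0+0+1 = 1
  0+1 = 1
  1+0 = 1
  1+0 = 1
  1+1 = 0 carry 1
  final carry 1

0b101111001110010101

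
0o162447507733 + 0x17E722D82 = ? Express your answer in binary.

0o162447507733 = 0b1110010100100111101000111111011011 in binary.
0x17E722D82 = 0b101111110011100100010110110000010 in binary.
Add column by column in base 2, right to left:
  1+0 = 1
  1+1 = 0 carry 1
  0+0+1 = 1
  1+0 = 1
  1+0 = 1
  0+0 = 0
  1+0 = 1
  1+1 = 0 carry 1
  1+1+1 = 1 carry 1
  1+0+1 = 0 carry 1
  1+1+1 = 1 carry 1
  1+1+1 = 1 carry 1
  0+0+1 = 1
  0+1 = 1
  0+0 = 0
  1+0 = 1
  0+0 = 0
  1+1 = 0 carry 1
  1+0+1 = 0 carry 1
  1+0+1 = 0 carry 1
  1+1+1 = 1 carry 1
  0+1+1 = 0 carry 1
  0+1+1 = 0 carry 1
  1+0+1 = 0 carry 1
  0+0+1 = 1
  0+1 = 1
  1+1 = 0 carry 1
  0+1+1 = 0 carry 1
  1+1+1 = 1 carry 1
  0+1+1 = 0 carry 1
  0+1+1 = 0 carry 1
  1+0+1 = 0 carry 1
  1+1+1 = 1 carry 1
  1+0+1 = 0 carry 1
  final carry 1

0b10100010011000100001011110101011101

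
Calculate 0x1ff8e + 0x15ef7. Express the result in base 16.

0x35e85

Add column by column in base 16, right to left:
  e+7 = 5 carry 1
  8+f+1 = 8 carry 1
  f+e+1 = e carry 1
  f+5+1 = 5 carry 1
  1+1+1 = 3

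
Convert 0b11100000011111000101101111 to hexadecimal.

0x381F16F

Group the bits into nibbles: 0011 1000 0001 1111 0001 0110 1111 → 381F16F.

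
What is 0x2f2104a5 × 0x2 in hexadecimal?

Multiply each base-16 digit by 2, carrying:
  5×2 = 10 → write a
  a×2 = 20 → write 4 carry 1
  4×2+1 = 9 → write 9
  0×2 = 0 → write 0
  1×2 = 2 → write 2
  2×2 = 4 → write 4
  f×2 = 30 → write e carry 1
  2×2+1 = 5 → write 5

0x5e42094a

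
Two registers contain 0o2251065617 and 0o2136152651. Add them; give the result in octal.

0o4407240470

Add column by column in base 8, right to left:
  7+1 = 0 carry 1
  1+5+1 = 7
  6+6 = 4 carry 1
  5+2+1 = 0 carry 1
  6+5+1 = 4 carry 1
  0+1+1 = 2
  1+6 = 7
  5+3 = 0 carry 1
  2+1+1 = 4
  2+2 = 4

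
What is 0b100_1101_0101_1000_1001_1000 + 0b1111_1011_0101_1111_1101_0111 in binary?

Add column by column in base 2, right to left:
  0+1 = 1
  0+1 = 1
  0+1 = 1
  1+0 = 1
  1+1 = 0 carry 1
  0+0+1 = 1
  0+1 = 1
  1+1 = 0 carry 1
  0+1+1 = 0 carry 1
  0+1+1 = 0 carry 1
  0+1+1 = 0 carry 1
  1+1+1 = 1 carry 1
  1+1+1 = 1 carry 1
  0+0+1 = 1
  1+1 = 0 carry 1
  0+0+1 = 1
  1+1 = 0 carry 1
  0+1+1 = 0 carry 1
  1+0+1 = 0 carry 1
  1+1+1 = 1 carry 1
  0+1+1 = 0 carry 1
  0+1+1 = 0 carry 1
  1+1+1 = 1 carry 1
  0+1+1 = 0 carry 1
  final carry 1

0b1010010001011100001101111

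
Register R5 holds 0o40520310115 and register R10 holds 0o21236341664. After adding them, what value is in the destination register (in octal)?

0o61756652001

Add column by column in base 8, right to left:
  5+4 = 1 carry 1
  1+6+1 = 0 carry 1
  1+6+1 = 0 carry 1
  0+1+1 = 2
  1+4 = 5
  3+3 = 6
  0+6 = 6
  2+3 = 5
  5+2 = 7
  0+1 = 1
  4+2 = 6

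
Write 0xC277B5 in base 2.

0b110000100111011110110101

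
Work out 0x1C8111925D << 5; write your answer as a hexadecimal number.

0x39022324BA0

5 bits is not a whole number of base-16 digits; in binary: 1110010000001000100011001001001011101 << 5 = 111001000000100010001100100100101110100000.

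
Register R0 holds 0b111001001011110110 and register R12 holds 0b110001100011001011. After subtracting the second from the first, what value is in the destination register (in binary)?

Subtract column by column in base 2:
  0-1 → 1 (borrow)
  1-1-1 → 1 (borrow)
  1-0-1 → 0
  0-1 → 1 (borrow)
  1-0-1 → 0
  1-0 → 1
  1-1 → 0
  1-1 → 0
  0-0 → 0
  1-0 → 1
  0-0 → 0
  0-1 → 1 (borrow)
  1-1-1 → 1 (borrow)
  0-0-1 → 1 (borrow)
  0-0-1 → 1 (borrow)
  1-0-1 → 0
  1-1 → 0
  1-1 → 0

0b111101000101011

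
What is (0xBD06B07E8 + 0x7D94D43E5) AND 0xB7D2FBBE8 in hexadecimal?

Add column by column in base 16, right to left:
  8+5 = D
  E+E = C carry 1
  7+3+1 = B
  0+4 = 4
  B+D = 8 carry 1
  6+4+1 = B
  0+9 = 9
  D+D = A carry 1
  B+7+1 = 3 carry 1
  final carry 1
Sum = 0x13A9B84BCD; now AND with 0xB7D2FBBE8:
  1&0=0, 3&B=3, A&7=2, 9&D=9, B&2=2, 8&F=8, 4&B=0, B&B=B, C&E=C, D&8=8

0x329280BC8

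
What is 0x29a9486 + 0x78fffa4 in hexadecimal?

0xa2a942a

Add column by column in base 16, right to left:
  6+4 = a
  8+a = 2 carry 1
  4+f+1 = 4 carry 1
  9+f+1 = 9 carry 1
  a+f+1 = a carry 1
  9+8+1 = 2 carry 1
  2+7+1 = a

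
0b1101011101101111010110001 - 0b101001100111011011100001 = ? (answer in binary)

0b1000010000110011111010000

Subtract column by column in base 2:
  1-1 → 0
  0-0 → 0
  0-0 → 0
  0-0 → 0
  1-0 → 1
  1-1 → 0
  0-1 → 1 (borrow)
  1-1-1 → 1 (borrow)
  0-0-1 → 1 (borrow)
  1-1-1 → 1 (borrow)
  1-1-1 → 1 (borrow)
  1-0-1 → 0
  1-1 → 0
  0-1 → 1 (borrow)
  1-1-1 → 1 (borrow)
  1-0-1 → 0
  0-0 → 0
  1-1 → 0
  1-1 → 0
  1-0 → 1
  0-0 → 0
  1-1 → 0
  0-0 → 0
  1-1 → 0
  1-0 → 1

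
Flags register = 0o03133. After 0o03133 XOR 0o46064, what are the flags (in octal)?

0o45157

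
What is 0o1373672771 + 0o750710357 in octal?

Add column by column in base 8, right to left:
  1+7 = 0 carry 1
  7+5+1 = 5 carry 1
  7+3+1 = 3 carry 1
  2+0+1 = 3
  7+1 = 0 carry 1
  6+7+1 = 6 carry 1
  3+0+1 = 4
  7+5 = 4 carry 1
  3+7+1 = 3 carry 1
  1+0+1 = 2

0o2344603350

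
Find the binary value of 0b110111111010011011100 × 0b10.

Multiply each base-2 digit by 2, carrying:
  0×2 = 0 → write 0
  0×2 = 0 → write 0
  1×2 = 2 → write 0 carry 1
  1×2+1 = 3 → write 1 carry 1
  1×2+1 = 3 → write 1 carry 1
  0×2+1 = 1 → write 1
  1×2 = 2 → write 0 carry 1
  1×2+1 = 3 → write 1 carry 1
  0×2+1 = 1 → write 1
  0×2 = 0 → write 0
  1×2 = 2 → write 0 carry 1
  0×2+1 = 1 → write 1
  1×2 = 2 → write 0 carry 1
  1×2+1 = 3 → write 1 carry 1
  1×2+1 = 3 → write 1 carry 1
  1×2+1 = 3 → write 1 carry 1
  1×2+1 = 3 → write 1 carry 1
  1×2+1 = 3 → write 1 carry 1
  0×2+1 = 1 → write 1
  1×2 = 2 → write 0 carry 1
  1×2+1 = 3 → write 1 carry 1
  remaining carry: 1

0b1101111110100110111000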